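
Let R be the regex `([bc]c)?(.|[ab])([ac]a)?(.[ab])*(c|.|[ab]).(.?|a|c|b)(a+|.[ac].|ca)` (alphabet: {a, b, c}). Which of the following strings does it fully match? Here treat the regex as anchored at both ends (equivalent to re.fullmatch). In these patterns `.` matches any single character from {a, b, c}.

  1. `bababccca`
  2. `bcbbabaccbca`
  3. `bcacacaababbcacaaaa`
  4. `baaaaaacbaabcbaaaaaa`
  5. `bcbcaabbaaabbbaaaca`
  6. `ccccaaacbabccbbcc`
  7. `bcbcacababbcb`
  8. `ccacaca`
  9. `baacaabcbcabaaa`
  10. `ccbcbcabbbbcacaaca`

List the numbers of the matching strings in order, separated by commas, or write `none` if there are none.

1 → match
2 → match
3 → no match
4 → match
5 → match
6 → match
7 → match
8 → match
9 → match
10 → match

1, 2, 4, 5, 6, 7, 8, 9, 10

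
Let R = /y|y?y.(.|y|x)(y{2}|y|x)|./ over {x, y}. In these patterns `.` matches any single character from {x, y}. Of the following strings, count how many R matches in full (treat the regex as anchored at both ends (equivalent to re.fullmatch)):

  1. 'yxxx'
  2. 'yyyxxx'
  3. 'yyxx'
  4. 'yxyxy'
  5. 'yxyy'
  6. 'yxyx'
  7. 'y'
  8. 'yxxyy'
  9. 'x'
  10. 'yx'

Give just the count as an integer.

1 → match
2 → no match
3 → match
4 → no match
5 → match
6 → match
7 → match
8 → match
9 → match
10 → no match
Total matched: 7

7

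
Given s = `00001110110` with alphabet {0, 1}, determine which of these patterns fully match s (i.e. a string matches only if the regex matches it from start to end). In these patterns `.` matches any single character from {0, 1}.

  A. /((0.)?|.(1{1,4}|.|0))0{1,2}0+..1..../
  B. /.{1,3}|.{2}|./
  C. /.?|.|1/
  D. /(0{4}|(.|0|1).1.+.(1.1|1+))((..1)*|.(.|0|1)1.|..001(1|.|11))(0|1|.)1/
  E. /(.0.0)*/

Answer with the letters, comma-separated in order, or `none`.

A → match
B → no match
C → no match
D → no match — must end with `1`
E → no match

A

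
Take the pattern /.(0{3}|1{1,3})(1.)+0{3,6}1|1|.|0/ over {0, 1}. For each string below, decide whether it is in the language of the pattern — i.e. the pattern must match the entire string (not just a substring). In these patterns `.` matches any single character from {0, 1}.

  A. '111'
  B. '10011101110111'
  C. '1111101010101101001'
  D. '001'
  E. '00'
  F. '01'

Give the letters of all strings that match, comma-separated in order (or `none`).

none

A. '111' → no match
B → no match
C → no match
D. '001' → no match
E. '00' → no match
F. '01' → no match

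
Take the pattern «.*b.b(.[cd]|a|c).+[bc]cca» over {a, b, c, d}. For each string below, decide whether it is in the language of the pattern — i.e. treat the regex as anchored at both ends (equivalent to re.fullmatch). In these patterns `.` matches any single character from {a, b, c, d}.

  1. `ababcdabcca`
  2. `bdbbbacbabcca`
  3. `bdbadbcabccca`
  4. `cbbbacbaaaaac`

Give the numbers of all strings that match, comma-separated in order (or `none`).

1, 2, 3

1. `ababcdabcca` → match
2 → match
3 → match
4 → no match — must end with `cca`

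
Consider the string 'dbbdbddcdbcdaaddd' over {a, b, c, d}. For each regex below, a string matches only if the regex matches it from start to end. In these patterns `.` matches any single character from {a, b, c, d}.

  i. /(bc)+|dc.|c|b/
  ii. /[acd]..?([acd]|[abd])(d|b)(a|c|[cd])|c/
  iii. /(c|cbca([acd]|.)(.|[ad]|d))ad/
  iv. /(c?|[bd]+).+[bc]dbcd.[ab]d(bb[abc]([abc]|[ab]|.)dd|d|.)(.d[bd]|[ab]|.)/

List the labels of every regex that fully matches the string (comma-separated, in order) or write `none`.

iv

i → no match
ii → no match
iii → no match — must end with 'ad'
iv → match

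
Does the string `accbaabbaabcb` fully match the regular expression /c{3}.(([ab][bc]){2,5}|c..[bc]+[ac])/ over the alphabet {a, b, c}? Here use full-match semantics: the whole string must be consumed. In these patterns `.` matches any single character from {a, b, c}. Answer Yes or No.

Every match must start with `c`, but `accbaabbaabcb` does not.

No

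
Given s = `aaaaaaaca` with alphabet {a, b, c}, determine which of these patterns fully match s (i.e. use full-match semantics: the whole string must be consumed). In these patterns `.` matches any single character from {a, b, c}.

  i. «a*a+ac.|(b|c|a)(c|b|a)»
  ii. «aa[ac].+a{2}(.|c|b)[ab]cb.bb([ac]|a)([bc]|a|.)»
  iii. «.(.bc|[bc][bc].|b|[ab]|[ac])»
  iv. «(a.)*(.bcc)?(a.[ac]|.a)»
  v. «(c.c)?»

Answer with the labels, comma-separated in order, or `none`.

i, iv

i → match
ii → no match
iii → no match
iv → match
v → no match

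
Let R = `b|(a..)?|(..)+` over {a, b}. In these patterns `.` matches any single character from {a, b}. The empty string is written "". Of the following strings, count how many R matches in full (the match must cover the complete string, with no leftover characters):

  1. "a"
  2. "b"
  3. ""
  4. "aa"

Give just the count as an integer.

3

1 → no match
2 → match
3 → match
4 → match
Total matched: 3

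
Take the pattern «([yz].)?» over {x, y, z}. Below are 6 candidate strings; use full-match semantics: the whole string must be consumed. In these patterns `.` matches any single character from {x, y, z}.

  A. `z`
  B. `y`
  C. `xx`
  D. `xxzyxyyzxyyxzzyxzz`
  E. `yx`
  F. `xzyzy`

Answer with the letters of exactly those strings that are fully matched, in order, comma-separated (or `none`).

A → no match
B → no match
C → no match
D → no match
E → match
F → no match

E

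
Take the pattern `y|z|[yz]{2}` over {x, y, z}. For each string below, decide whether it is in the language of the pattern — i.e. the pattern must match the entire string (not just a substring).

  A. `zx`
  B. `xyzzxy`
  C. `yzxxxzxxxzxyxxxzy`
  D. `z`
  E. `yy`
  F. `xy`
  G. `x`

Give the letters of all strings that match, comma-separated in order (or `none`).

D, E

A → no match
B → no match
C → no match
D → match
E → match
F → no match
G → no match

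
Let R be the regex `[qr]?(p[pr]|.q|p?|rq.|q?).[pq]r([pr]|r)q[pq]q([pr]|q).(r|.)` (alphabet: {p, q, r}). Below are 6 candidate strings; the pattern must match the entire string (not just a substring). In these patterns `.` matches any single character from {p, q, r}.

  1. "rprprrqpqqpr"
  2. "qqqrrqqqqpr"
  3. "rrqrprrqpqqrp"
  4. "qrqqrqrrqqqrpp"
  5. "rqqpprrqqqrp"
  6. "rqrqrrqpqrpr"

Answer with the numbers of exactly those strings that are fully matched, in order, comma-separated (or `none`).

1, 2, 3, 4, 6

1 → match
2 → match
3 → match
4 → match
5 → no match
6 → match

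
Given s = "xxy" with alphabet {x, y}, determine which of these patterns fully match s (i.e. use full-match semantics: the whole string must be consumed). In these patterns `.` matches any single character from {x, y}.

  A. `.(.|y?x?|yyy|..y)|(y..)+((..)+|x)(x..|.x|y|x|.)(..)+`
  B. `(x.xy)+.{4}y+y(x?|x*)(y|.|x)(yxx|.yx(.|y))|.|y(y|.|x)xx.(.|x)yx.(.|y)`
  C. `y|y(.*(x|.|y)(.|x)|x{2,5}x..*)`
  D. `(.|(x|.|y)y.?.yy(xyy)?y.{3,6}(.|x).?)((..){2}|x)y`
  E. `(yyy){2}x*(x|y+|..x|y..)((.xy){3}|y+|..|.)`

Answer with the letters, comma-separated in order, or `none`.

D

A → no match
B → no match
C → no match — must start with "y"
D → match
E → no match — must start with "yyy"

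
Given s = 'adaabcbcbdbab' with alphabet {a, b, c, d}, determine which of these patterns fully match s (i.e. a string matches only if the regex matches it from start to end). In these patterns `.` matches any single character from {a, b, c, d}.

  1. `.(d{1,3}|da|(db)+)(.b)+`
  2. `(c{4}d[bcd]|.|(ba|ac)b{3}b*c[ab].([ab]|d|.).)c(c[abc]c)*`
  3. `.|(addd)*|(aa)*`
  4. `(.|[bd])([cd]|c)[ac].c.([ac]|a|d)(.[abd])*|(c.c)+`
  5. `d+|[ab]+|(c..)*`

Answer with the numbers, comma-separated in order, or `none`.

1

1 → match
2 → no match
3 → no match
4 → no match
5 → no match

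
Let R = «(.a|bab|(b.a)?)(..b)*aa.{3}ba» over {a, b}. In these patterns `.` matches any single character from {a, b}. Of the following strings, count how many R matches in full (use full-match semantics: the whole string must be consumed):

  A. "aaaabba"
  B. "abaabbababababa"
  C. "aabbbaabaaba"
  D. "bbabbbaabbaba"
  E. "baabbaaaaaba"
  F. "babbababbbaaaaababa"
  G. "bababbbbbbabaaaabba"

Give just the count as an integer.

A → match
B → no match
C → match
D → match
E → match
F → no match
G → match
Total matched: 5

5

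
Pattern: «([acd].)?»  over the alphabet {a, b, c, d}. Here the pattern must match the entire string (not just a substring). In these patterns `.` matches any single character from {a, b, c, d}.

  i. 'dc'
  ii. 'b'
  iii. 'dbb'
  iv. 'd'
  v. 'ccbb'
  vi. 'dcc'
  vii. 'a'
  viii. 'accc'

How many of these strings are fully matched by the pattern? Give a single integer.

1

i → match
ii → no match
iii → no match
iv → no match
v → no match
vi → no match
vii → no match
viii → no match
Total matched: 1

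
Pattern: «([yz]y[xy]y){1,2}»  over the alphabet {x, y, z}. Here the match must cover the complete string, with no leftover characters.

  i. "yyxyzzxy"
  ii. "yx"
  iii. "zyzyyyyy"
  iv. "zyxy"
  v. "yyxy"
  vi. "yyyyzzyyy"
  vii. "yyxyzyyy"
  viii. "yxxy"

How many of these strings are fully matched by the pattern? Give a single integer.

3

i → no match
ii → no match — must end with "y"
iii → no match
iv → match
v → match
vi → no match
vii → match
viii → no match
Total matched: 3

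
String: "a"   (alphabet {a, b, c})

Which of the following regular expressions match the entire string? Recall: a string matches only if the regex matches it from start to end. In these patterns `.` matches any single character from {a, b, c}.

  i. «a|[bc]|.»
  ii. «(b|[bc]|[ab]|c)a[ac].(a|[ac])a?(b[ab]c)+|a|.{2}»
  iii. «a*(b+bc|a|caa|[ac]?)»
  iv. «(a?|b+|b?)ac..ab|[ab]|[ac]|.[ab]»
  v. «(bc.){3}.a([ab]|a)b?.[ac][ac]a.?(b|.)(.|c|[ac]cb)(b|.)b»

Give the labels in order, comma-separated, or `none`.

i, ii, iii, iv

i → match
ii → match
iii → match
iv → match
v → no match — must start with "bc"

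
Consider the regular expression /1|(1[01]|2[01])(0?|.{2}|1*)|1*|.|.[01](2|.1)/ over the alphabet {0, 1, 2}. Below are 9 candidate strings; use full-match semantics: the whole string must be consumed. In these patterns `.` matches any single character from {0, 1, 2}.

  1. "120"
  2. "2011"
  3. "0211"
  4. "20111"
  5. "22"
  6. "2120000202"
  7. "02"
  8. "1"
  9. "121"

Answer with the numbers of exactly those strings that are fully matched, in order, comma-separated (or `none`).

1 → no match
2 → match
3 → no match
4 → match
5 → no match
6 → no match
7 → no match
8 → match
9 → no match

2, 4, 8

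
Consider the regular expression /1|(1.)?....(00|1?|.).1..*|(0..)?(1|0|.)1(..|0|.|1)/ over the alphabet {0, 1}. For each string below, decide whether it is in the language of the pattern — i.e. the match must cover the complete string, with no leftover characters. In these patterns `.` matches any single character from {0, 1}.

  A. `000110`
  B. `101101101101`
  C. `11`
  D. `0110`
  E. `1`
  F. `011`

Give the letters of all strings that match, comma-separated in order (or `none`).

A → match
B → match
C → no match
D → match
E → match
F → match

A, B, D, E, F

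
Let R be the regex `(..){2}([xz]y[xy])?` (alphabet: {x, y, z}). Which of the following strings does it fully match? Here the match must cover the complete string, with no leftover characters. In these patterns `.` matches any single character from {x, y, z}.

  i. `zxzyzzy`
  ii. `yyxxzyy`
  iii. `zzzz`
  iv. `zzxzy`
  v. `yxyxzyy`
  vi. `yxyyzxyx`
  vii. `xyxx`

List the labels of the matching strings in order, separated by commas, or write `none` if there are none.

ii, iii, v, vii

i. `zxzyzzy` → no match
ii. `yyxxzyy` → match
iii. `zzzz` → match
iv. `zzxzy` → no match
v. `yxyxzyy` → match
vi. `yxyyzxyx` → no match
vii. `xyxx` → match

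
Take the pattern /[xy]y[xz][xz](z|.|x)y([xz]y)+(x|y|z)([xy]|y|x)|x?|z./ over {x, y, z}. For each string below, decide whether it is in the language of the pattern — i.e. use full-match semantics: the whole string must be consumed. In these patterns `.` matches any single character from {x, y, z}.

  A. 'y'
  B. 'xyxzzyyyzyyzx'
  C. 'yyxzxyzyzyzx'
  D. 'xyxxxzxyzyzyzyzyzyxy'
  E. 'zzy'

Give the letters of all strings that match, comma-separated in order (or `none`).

A. 'y' → no match
B → no match
C. 'yyxzxyzyzyzx' → match
D → no match
E. 'zzy' → no match

C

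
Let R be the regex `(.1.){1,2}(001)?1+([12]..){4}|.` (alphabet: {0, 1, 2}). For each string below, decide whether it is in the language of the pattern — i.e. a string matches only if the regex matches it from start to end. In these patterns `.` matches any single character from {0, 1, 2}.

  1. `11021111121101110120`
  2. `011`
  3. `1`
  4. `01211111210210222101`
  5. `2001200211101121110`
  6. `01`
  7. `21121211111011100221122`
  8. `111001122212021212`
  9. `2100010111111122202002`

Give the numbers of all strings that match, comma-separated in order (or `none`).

1 → match
2. `011` → no match
3. `1` → match
4 → match
5 → no match
6. `01` → no match
7 → no match
8 → no match
9 → no match

1, 3, 4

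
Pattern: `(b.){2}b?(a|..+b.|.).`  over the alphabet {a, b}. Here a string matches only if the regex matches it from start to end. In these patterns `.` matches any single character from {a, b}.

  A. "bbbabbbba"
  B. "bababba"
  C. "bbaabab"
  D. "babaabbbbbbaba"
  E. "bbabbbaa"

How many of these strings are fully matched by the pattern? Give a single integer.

A. "bbbabbbba" → match
B. "bababba" → match
C. "bbaabab" → no match
D → no match
E. "bbabbbaa" → no match
Total matched: 2

2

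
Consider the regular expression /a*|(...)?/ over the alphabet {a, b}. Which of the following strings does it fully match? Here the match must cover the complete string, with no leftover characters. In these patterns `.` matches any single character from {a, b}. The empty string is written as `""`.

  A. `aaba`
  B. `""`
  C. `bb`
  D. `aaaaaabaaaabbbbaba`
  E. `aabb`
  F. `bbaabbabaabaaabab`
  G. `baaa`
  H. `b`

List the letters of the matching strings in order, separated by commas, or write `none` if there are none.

B

A → no match
B → match
C → no match
D → no match
E → no match
F → no match
G → no match
H → no match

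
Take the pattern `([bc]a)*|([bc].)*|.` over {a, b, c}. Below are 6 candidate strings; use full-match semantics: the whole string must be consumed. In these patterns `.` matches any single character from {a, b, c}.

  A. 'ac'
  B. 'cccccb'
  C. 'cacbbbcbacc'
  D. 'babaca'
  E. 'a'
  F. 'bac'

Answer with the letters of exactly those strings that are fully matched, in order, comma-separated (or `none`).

B, D, E

A → no match
B → match
C → no match
D → match
E → match
F → no match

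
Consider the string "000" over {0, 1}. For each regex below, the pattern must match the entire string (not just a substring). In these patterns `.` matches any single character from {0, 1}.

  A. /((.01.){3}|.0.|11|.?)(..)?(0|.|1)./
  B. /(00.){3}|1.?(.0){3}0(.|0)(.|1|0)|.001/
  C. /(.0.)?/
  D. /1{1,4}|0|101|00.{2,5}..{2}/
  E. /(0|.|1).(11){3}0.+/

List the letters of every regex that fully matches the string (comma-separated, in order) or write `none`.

A → match
B → no match
C → match
D → no match
E → no match

A, C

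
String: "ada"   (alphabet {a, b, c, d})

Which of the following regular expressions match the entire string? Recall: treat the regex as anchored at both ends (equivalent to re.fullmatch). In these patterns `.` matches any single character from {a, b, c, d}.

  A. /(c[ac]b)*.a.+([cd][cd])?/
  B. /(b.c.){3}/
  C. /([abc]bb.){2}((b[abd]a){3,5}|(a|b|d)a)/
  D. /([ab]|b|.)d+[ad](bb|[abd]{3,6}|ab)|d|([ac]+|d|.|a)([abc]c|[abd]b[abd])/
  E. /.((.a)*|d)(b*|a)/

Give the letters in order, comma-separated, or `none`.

A → no match
B → no match — must start with "b"
C → no match
D → no match
E → match

E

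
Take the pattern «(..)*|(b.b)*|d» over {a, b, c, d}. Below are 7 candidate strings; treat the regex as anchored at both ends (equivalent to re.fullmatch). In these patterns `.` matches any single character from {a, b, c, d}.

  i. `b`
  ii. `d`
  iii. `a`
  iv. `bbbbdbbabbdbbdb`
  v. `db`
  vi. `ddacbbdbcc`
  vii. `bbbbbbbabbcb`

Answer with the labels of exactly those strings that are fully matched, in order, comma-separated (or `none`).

ii, iv, v, vi, vii

i → no match
ii → match
iii → no match
iv → match
v → match
vi → match
vii → match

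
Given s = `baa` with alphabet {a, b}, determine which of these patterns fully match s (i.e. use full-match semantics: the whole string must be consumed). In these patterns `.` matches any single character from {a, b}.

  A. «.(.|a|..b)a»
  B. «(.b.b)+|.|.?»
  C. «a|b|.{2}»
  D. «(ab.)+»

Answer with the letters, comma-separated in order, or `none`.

A

A → match
B → no match
C → no match
D → no match — must start with `ab`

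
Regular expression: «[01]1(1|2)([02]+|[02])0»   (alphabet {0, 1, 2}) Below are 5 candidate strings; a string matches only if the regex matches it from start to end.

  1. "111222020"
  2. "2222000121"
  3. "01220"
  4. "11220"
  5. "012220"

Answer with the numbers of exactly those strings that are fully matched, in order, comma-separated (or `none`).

1. "111222020" → match
2. "2222000121" → no match — must end with "0"
3. "01220" → match
4. "11220" → match
5. "012220" → match

1, 3, 4, 5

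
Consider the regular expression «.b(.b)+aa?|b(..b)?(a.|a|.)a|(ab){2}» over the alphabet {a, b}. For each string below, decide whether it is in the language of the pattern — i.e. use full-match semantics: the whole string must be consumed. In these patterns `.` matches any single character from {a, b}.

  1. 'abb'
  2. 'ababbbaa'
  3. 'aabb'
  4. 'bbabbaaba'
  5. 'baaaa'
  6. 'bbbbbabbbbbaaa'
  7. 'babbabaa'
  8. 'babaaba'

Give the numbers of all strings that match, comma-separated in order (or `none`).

2

1 → no match
2 → match
3 → no match
4 → no match
5 → no match
6 → no match
7 → no match
8 → no match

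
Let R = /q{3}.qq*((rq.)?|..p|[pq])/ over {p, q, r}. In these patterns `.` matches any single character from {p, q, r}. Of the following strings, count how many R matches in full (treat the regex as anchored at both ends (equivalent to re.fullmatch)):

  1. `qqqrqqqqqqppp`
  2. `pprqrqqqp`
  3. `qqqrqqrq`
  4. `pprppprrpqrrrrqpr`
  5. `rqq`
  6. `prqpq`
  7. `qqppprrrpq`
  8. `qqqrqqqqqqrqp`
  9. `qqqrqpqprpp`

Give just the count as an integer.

2

1 → match
2 → no match — must start with `q`
3 → no match
4 → no match — must start with `q`
5 → no match — must start with `q`
6 → no match — must start with `q`
7 → no match
8 → match
9 → no match
Total matched: 2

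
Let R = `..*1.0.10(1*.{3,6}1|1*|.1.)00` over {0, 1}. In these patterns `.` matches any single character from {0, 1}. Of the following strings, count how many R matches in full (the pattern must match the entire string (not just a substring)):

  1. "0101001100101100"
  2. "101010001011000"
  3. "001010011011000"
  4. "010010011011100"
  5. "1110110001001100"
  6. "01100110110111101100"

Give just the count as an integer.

1 → match
2 → match
3 → match
4 → match
5 → match
6 → match
Total matched: 6

6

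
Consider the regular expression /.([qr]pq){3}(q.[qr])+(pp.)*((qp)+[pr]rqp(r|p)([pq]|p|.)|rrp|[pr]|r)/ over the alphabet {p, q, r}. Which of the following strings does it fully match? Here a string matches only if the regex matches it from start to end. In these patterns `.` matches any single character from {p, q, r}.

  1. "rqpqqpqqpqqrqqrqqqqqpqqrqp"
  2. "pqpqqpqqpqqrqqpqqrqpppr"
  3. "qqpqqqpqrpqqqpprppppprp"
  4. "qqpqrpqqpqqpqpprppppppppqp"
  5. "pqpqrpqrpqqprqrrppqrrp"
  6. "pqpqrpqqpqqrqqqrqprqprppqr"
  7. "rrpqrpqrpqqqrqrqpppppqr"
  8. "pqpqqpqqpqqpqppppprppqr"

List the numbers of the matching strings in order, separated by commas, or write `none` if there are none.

1 → match
2 → match
3 → no match
4 → match
5 → match
6 → match
7 → match
8 → match

1, 2, 4, 5, 6, 7, 8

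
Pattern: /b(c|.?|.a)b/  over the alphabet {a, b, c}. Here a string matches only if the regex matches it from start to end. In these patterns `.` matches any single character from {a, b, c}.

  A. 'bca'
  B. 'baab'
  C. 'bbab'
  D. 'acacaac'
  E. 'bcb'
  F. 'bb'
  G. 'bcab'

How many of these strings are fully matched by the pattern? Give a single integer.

5

A → no match — must end with 'b'
B → match
C → match
D → no match — must start with 'b'
E → match
F → match
G → match
Total matched: 5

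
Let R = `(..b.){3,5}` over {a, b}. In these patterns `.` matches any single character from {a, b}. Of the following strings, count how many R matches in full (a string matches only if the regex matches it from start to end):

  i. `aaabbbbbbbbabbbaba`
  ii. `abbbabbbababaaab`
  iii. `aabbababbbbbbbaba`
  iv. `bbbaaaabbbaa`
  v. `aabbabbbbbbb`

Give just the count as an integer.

1

i → no match
ii → no match
iii → no match
iv. `bbbaaaabbbaa` → no match
v. `aabbabbbbbbb` → match
Total matched: 1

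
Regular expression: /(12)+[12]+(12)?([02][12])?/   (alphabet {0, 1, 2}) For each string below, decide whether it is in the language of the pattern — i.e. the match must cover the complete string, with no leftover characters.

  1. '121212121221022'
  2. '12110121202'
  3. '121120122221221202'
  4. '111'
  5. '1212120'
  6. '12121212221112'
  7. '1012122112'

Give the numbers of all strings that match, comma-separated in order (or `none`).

1 → no match
2. '12110121202' → no match
3 → no match
4. '111' → no match — must start with '12'
5. '1212120' → no match
6 → match
7. '1012122112' → no match — must start with '12'

6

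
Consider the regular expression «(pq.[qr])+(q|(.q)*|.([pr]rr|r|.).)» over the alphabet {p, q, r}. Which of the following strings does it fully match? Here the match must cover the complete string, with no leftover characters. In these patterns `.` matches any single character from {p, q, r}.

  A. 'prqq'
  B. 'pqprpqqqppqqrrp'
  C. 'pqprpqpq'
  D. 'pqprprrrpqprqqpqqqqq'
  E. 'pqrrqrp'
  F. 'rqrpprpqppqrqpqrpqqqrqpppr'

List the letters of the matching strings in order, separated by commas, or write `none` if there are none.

C, E

A. 'prqq' → no match — must start with 'pq'
B → no match
C. 'pqprpqpq' → match
D → no match
E. 'pqrrqrp' → match
F → no match — must start with 'pq'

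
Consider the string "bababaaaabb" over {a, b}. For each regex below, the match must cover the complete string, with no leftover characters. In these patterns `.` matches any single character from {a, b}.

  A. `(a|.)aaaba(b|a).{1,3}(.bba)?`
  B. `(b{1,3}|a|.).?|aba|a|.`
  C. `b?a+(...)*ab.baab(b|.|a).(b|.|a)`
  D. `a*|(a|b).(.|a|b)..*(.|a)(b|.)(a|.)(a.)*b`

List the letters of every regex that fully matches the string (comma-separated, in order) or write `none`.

D

A → no match
B → no match
C → no match
D → match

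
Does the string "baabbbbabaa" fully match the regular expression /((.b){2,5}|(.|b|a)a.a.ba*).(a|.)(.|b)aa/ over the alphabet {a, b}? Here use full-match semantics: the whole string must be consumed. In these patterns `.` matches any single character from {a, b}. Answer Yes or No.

No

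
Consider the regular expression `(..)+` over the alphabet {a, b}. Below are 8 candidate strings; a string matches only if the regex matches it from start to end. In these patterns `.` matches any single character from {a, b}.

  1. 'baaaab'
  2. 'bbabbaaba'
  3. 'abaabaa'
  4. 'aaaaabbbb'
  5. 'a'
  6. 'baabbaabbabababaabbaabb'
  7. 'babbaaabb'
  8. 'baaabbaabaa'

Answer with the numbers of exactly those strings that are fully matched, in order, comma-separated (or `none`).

1

1 → match
2 → no match
3 → no match
4 → no match
5 → no match
6 → no match
7 → no match
8 → no match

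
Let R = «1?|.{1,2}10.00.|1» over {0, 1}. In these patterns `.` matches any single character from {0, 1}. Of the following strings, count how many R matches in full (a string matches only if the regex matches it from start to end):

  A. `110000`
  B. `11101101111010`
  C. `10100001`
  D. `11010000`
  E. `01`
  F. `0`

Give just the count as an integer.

1

A → no match
B → no match
C → match
D → no match
E → no match
F → no match
Total matched: 1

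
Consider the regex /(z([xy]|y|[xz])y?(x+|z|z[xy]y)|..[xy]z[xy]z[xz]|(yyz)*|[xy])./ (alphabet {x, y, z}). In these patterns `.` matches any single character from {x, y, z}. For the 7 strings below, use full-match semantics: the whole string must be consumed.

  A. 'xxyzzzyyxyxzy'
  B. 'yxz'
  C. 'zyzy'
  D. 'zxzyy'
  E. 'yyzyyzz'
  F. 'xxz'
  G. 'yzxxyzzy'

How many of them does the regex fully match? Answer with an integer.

2

A → no match
B → no match
C → match
D → no match
E → match
F → no match
G → no match
Total matched: 2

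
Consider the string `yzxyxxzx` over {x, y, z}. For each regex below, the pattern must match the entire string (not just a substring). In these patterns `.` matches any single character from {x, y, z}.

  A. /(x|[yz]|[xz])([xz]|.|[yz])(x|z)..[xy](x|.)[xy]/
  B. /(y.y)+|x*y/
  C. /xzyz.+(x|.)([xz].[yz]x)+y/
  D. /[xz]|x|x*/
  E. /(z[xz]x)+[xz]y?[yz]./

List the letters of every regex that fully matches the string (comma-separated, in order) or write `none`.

A

A → match
B → no match — must end with `y`
C → no match — must start with `xzyz`
D → no match
E → no match — must start with `z`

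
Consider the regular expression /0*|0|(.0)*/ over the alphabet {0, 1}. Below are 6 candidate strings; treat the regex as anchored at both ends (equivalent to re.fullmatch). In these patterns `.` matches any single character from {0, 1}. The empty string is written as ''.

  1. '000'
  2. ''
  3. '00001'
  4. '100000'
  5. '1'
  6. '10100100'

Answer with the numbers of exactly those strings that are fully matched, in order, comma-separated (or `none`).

1, 2, 4

1 → match
2 → match
3 → no match
4 → match
5 → no match
6 → no match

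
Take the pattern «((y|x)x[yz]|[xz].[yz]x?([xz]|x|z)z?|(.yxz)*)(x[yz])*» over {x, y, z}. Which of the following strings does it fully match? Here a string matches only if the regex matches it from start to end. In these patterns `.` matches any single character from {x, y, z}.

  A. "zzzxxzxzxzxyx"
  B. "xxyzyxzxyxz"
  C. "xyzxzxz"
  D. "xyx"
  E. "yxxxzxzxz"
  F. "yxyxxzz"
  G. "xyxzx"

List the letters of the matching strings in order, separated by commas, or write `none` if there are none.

C

A → no match
B → no match
C → match
D → no match
E → no match
F → no match
G → no match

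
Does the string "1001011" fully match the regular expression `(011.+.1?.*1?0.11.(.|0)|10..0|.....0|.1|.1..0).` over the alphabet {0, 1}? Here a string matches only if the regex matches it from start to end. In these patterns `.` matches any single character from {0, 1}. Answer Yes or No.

No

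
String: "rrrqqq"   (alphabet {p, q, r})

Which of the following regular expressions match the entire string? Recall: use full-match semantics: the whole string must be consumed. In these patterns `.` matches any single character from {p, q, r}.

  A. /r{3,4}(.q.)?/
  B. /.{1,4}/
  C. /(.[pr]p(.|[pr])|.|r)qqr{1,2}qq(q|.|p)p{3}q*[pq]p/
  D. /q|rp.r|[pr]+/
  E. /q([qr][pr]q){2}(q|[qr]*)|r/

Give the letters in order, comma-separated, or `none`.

A

A → match
B → no match
C → no match — must end with "p"
D → no match
E → no match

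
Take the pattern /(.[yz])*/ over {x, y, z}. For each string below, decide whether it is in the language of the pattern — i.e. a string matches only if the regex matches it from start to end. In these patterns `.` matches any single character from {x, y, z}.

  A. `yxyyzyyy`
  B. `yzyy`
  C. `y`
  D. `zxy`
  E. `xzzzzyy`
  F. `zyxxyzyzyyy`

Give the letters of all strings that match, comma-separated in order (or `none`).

A → no match
B → match
C → no match
D → no match
E → no match
F → no match

B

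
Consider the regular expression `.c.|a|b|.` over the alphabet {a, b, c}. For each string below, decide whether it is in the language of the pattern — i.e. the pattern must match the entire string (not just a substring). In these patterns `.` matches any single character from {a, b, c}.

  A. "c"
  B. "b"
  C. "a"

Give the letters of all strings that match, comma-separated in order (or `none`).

A, B, C

A. "c" → match
B. "b" → match
C. "a" → match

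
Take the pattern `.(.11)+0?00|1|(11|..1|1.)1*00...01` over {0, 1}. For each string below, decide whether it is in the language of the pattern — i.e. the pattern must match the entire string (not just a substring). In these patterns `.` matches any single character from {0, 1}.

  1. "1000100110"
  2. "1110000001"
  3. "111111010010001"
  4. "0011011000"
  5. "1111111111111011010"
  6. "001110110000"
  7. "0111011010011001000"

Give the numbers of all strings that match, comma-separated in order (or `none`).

2, 4

1. "1000100110" → no match
2. "1110000001" → match
3 → no match
4. "0011011000" → match
5 → no match
6. "001110110000" → no match
7 → no match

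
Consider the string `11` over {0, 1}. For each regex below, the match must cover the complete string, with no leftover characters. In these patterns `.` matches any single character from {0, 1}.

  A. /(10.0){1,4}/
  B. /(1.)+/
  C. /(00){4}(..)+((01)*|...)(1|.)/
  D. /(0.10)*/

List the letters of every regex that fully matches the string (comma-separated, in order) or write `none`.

B

A → no match — must start with `10`
B → match
C → no match — must start with `00`
D → no match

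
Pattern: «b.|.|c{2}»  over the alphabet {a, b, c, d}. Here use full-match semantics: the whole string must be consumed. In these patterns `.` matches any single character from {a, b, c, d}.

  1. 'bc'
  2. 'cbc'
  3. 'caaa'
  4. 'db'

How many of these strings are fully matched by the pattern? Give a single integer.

1

1 → match
2 → no match
3 → no match
4 → no match
Total matched: 1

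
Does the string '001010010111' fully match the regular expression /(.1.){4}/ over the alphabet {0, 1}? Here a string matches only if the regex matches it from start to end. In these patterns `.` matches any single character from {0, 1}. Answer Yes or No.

No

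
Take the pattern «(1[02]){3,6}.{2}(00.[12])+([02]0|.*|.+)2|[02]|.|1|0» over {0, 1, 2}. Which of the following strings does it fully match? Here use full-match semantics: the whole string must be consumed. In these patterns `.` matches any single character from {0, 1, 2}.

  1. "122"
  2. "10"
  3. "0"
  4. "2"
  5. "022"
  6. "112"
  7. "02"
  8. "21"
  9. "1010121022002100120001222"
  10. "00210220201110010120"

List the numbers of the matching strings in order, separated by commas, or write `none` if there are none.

3, 4, 9

1 → no match
2 → no match
3 → match
4 → match
5 → no match
6 → no match
7 → no match
8 → no match
9 → match
10 → no match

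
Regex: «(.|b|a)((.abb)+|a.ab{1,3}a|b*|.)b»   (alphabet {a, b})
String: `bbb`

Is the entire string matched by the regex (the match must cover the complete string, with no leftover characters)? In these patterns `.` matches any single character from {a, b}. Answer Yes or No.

Yes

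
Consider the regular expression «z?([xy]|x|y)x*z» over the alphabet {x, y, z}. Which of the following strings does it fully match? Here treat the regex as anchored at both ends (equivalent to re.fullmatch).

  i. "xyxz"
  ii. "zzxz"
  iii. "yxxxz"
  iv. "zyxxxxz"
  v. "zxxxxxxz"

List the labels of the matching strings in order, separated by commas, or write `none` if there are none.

iii, iv, v

i. "xyxz" → no match
ii. "zzxz" → no match
iii. "yxxxz" → match
iv. "zyxxxxz" → match
v. "zxxxxxxz" → match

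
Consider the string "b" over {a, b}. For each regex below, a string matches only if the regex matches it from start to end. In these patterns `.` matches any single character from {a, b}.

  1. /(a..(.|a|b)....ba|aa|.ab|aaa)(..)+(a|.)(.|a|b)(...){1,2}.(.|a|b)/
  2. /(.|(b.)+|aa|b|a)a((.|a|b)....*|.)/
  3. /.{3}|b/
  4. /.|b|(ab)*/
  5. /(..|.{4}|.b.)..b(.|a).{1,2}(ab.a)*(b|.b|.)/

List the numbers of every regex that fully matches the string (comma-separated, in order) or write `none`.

1 → no match
2 → no match
3 → match
4 → match
5 → no match

3, 4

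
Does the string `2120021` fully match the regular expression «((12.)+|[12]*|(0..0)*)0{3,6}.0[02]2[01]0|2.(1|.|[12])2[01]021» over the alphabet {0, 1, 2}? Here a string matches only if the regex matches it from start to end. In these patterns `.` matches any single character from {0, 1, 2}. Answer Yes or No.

No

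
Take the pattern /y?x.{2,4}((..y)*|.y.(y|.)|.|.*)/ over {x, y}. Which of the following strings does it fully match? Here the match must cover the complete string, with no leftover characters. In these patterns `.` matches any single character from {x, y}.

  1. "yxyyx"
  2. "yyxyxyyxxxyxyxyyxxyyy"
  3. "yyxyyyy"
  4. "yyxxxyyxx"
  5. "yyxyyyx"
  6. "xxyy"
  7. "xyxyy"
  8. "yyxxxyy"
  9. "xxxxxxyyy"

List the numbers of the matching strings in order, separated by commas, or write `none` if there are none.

1, 6, 7, 9

1 → match
2 → no match
3 → no match
4 → no match
5 → no match
6 → match
7 → match
8 → no match
9 → match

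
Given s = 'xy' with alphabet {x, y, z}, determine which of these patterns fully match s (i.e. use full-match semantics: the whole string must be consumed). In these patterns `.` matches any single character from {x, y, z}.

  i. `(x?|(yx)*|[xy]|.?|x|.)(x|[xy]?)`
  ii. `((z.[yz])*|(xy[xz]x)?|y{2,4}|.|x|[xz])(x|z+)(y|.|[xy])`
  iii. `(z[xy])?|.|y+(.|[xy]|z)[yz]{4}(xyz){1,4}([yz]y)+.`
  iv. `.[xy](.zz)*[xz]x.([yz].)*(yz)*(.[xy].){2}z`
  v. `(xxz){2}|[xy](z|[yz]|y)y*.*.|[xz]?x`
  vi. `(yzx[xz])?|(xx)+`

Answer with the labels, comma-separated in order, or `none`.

i → match
ii → match
iii → no match
iv → no match — must end with 'z'
v → no match
vi → no match

i, ii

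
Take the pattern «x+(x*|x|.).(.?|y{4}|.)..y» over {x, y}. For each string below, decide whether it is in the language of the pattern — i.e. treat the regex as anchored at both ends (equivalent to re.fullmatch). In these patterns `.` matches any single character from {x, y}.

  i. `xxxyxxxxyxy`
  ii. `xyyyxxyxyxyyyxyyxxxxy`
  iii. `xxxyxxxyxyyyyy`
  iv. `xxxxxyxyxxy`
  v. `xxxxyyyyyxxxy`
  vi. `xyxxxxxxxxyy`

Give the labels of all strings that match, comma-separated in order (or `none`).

iv

i → no match
ii → no match
iii → no match
iv → match
v → no match
vi → no match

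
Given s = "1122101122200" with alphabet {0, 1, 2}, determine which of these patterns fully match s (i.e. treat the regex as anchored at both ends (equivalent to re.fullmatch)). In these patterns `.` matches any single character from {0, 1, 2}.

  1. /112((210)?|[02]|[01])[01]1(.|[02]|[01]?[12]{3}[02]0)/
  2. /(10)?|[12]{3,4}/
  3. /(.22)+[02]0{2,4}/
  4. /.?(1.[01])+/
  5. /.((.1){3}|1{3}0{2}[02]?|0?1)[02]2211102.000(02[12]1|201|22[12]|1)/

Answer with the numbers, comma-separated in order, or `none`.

1

1 → match
2 → no match
3 → no match
4 → no match
5 → no match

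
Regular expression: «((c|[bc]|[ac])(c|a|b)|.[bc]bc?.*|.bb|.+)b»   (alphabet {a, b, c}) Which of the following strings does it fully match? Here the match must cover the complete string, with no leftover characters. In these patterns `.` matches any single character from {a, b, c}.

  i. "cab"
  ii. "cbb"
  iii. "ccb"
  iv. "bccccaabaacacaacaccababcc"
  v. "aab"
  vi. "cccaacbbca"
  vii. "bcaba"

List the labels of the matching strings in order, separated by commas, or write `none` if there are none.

i, ii, iii, v

i. "cab" → match
ii. "cbb" → match
iii. "ccb" → match
iv → no match — must end with "b"
v. "aab" → match
vi. "cccaacbbca" → no match — must end with "b"
vii. "bcaba" → no match — must end with "b"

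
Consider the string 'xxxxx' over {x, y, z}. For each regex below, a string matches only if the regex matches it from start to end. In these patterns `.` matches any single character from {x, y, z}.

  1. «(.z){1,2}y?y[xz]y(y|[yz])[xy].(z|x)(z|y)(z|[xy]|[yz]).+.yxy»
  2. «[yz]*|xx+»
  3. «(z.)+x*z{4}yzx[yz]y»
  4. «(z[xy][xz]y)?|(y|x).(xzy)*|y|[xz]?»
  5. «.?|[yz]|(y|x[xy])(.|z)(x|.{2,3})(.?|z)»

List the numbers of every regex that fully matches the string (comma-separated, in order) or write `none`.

1 → no match — must end with 'yxy'
2 → match
3 → no match — must start with 'z'
4 → no match
5 → match

2, 5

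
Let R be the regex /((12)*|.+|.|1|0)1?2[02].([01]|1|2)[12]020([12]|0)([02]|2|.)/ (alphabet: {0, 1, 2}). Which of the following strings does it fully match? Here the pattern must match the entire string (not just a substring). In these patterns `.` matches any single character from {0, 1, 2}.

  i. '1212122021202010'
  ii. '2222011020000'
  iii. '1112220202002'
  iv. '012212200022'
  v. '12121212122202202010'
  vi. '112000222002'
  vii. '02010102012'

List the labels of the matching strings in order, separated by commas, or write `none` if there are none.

i, iii, v, vii

i → match
ii → no match
iii → match
iv → no match
v → match
vi → no match
vii → match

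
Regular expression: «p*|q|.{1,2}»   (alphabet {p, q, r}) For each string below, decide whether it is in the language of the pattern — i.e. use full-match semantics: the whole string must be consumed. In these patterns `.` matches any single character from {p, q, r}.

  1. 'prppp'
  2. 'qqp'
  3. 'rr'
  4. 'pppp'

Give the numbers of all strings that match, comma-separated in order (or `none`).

1 → no match
2 → no match
3 → match
4 → match

3, 4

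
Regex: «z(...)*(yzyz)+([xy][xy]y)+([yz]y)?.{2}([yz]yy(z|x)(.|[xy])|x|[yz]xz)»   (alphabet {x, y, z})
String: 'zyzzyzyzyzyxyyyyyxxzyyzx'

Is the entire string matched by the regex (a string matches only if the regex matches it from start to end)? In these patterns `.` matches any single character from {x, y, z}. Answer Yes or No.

No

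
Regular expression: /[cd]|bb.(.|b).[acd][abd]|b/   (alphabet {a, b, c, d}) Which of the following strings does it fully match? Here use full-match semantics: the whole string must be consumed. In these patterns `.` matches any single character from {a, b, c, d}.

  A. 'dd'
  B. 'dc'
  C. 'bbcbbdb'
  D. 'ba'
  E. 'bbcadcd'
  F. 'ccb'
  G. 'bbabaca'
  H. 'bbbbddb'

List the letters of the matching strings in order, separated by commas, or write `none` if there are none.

C, E, G, H

A → no match
B → no match
C → match
D → no match
E → match
F → no match
G → match
H → match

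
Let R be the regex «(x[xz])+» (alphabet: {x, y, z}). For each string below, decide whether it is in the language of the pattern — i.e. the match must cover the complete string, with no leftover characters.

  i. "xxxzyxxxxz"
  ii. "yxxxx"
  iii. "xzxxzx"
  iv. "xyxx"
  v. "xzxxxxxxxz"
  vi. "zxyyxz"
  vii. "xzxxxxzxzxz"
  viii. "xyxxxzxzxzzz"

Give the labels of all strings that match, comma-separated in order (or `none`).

i → no match
ii → no match — must start with "x"
iii → no match
iv → no match
v → match
vi → no match — must start with "x"
vii → no match
viii → no match

v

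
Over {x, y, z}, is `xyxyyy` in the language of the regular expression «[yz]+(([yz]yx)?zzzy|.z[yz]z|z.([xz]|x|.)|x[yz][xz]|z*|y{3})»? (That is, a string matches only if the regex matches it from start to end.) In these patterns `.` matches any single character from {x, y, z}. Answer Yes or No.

No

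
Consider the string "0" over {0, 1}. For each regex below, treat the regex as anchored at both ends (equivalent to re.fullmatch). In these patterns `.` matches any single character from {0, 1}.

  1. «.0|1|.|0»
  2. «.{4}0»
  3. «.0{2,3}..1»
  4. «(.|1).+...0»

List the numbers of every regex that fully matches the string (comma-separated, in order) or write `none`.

1

1 → match
2 → no match
3 → no match — must end with "1"
4 → no match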